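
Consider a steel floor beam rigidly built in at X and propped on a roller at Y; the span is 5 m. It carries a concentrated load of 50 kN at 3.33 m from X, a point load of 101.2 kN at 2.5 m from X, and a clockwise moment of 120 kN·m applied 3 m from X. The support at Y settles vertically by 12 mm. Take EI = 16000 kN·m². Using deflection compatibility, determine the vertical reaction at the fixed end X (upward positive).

R_X = 68.06 kN

Choose R_Y as the redundant. The primary structure is the cantilever fixed at X.
Primary-structure tip deflection at Y by superposition:
  point load 50 at a = 3.33: Pa²(3L − a)/(6EI) = 1078/EI
  point load 101.2 at a = 2.5: Pa²(3L − a)/(6EI) = 1318/EI
  clockwise couple 120 at a = 3: M₀a(2L − a)/(2EI) = 1260/EI
  δ_0 = 3656/EI
Flexibility coefficient — unit upward force at Y: δ_{YY} = L³/(3EI) = 41.67/EI.
With EI = 16000 kN·m²: δ_0 = 0.22851 m and δ_{YY} = 0.002604 m/kN.
Compatibility — the beam at Y must follow the support down by 0.012 m: δ_0 − R_Y·δ_{YY} = 0.012, so R_Y = (0.22851 − 0.012)/0.002604 = 83.14 kN.
Vertical equilibrium: R_X = ΣP − R_Y = 151.2 − 83.14 = 68.06 kN.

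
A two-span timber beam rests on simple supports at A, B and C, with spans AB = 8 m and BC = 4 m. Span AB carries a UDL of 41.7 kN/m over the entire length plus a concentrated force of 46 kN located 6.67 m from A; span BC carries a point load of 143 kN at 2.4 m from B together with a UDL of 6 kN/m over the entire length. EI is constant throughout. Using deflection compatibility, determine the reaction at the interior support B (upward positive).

R_B = 383 kN

Insert a hinge at B; M_B is the redundant, and each span becomes simply supported.
End slopes at the hinge B, treating each span as simply supported:
  span AB: UDL 41.7: wL³/(24EI) = 889.6/EI
  span AB: point load 46 at a = 6.67: Pab(L + a)/(6LEI) = 124.7/EI
  span BC: point load 143 at a = 2.4: Pab(L + b)/(6LEI) = 128.1/EI
  span BC: UDL 6: wL³/(24EI) = 16/EI
  relative rotation θ_0 = (1014 + 144.1)/EI = 1158/EI
A unit hogging moment at B produces rotation L₁/(3EI) + L₂/(3EI) = 4/EI.
Slope continuity at B: θ_0 = M_B·4/EI, so M_B = 1158/4 = 289.6 kN·m (hogging).
Span AB, ΣM about A with M_B applied at B: R_B^{AB}·8 = 1641 + 289.6, so R_B^{AB} = 241.4 kN and R_A = 379.6 − 241.4 = 138.2 kN.
Span BC, ΣM about C: R_B^{BC}·4 = 276.8 + 289.6, so R_B^{BC} = 141.6 kN and R_C = 167 − 141.6 = 25.4 kN.
R_B = 241.4 + 141.6 = 383 kN.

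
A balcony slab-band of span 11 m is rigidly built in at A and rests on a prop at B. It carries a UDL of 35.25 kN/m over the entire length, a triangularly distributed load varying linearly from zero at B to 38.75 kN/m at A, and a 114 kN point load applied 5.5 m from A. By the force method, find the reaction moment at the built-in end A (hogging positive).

M_A = 1081 kN·m

Remove the prop at B; the released (primary) structure is a cantilever built in at A.
Primary-structure tip deflection at B by superposition:
  UDL 35.25: wL⁴/(8EI) = 64512/EI
  triangular load, peak 38.75 at the fixed end: w₀L⁴/(30EI) = 18911/EI
  point load 114 at a = 5.5: Pa²(3L − a)/(6EI) = 15806/EI
  δ_0 = 99229/EI
Flexibility coefficient — unit upward force at B: δ_{BB} = L³/(3EI) = 443.7/EI.
Compatibility at B: δ_0 − R_B·δ_{BB} = 0, so R_B = 99229/443.7 = 223.7 kN.
Moment equilibrium about A: M_A = Σ(load moments about A) − R_B·L = 3541 − 223.7×11 = 1081 kN·m.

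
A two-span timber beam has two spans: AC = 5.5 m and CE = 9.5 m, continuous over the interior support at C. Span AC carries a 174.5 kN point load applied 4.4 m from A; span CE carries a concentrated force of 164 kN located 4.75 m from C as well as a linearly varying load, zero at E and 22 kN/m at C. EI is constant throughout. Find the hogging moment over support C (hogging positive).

M_C = 319.5 kN·m

Take M_C as the redundant. Released structure: two simple spans AC and CE with a hinge at C.
Discontinuity in slope at C on the released structure — sum the simple-span end rotations:
  span AC: point load 174.5 at a = 4.4: Pab(L + a)/(6LEI) = 253.4/EI
  span CE: point load 164 at a = 4.75: Pab(L + b)/(6LEI) = 925.1/EI
  span CE: triangular load, peak 22: w₀L³/(45EI) = 419.2/EI
  relative rotation θ_0 = (253.4 + 1344)/EI = 1598/EI
A unit hogging moment at C produces rotation L₁/(3EI) + L₂/(3EI) = 5/EI.
Compatibility: M_C·(L₁+L₂)/(3EI) = θ_0, giving M_C = 319.5 kN·m (hogging).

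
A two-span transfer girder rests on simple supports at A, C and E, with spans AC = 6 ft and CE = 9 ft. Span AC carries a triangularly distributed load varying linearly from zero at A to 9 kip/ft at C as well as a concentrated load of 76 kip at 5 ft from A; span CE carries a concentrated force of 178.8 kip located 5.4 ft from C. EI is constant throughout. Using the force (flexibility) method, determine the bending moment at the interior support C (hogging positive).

Take M_C as the redundant. Released structure: two simple spans AC and CE with a hinge at C.
End slopes at the hinge C, treating each span as simply supported:
  span AC: triangular load, peak 9: w₀L³/(45EI) = 43.2/EI
  span AC: point load 76 at a = 5: Pab(L + a)/(6LEI) = 116.1/EI
  span CE: point load 178.8 at a = 5.4: Pab(L + b)/(6LEI) = 811/EI
  relative rotation θ_0 = (159.3 + 811)/EI = 970.3/EI
A unit hogging moment at C produces rotation L₁/(3EI) + L₂/(3EI) = 5/EI.
Slope continuity at C: θ_0 = M_C·5/EI, so M_C = 970.3/5 = 194.1 kip·ft (hogging).

M_C = 194.1 kip·ft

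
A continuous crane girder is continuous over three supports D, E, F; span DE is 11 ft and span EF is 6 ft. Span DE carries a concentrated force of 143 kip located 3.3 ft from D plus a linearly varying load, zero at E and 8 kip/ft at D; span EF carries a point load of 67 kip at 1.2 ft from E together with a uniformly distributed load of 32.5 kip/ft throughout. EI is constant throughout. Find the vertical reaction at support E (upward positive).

R_E = 272.4 kip

Release continuity at E by inserting a hinge; the redundant is the internal moment M_E. The primary structure is two simply-supported spans DE and EF.
Discontinuity in slope at E on the released structure — sum the simple-span end rotations:
  span DE: point load 143 at a = 3.3: Pab(L + a)/(6LEI) = 787.3/EI
  span DE: triangular load, peak 8: 7w₀L³/(360EI) = 207/EI
  span EF: point load 67 at a = 1.2: Pab(L + b)/(6LEI) = 115.8/EI
  span EF: UDL 32.5: wL³/(24EI) = 292.5/EI
  relative rotation θ_0 = (994.3 + 408.3)/EI = 1403/EI
A unit hogging moment at E produces rotation L₁/(3EI) + L₂/(3EI) = 5.667/EI.
Compatibility: M_E·(L₁+L₂)/(3EI) = θ_0, giving M_E = 247.5 kip·ft (hogging).
Span DE, ΣM about D with M_E applied at E: R_E^{DE}·11 = 633.2 + 247.5, so R_E^{DE} = 80.07 kip and R_D = 187 − 80.07 = 106.9 kip.
Span EF, ΣM about F: R_E^{EF}·6 = 906.6 + 247.5, so R_E^{EF} = 192.4 kip and R_F = 262 − 192.4 = 69.65 kip.
R_E = 80.07 + 192.4 = 272.4 kip.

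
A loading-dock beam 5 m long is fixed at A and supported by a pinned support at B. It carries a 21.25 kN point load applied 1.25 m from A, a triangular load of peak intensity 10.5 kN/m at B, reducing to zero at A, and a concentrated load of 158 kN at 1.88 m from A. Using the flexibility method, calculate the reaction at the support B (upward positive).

Remove the prop at B; the released (primary) structure is a cantilever built in at A.
Deflection at B on the released cantilever, summing each load's contribution:
  point load 21.25 at a = 1.25: Pa²(3L − a)/(6EI) = 76.09/EI
  triangular load, peak 10.5 at the free end: 11w₀L⁴/(120EI) = 601.6/EI
  point load 158 at a = 1.88: Pa²(3L − a)/(6EI) = 1221/EI
  δ_0 = 1899/EI
Tip deflection under a unit load at B: L³/(3EI) = 41.67/EI.
Compatibility at B: δ_0 − R_B·δ_{BB} = 0, so R_B = 1899/41.67 = 45.57 kN.

R_B = 45.57 kN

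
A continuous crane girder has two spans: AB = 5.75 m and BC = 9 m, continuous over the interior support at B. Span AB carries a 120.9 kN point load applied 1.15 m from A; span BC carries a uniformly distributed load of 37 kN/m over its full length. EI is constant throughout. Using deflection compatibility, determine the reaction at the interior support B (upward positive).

R_B = 263.2 kN

Release continuity at B by inserting a hinge; the redundant is the internal moment M_B. The primary structure is two simply-supported spans AB and BC.
Discontinuity in slope at B on the released structure — sum the simple-span end rotations:
  span AB: point load 120.9 at a = 1.15: Pab(L + a)/(6LEI) = 127.9/EI
  span BC: UDL 37: wL³/(24EI) = 1124/EI
  relative rotation θ_0 = (127.9 + 1124)/EI = 1252/EI
A unit hogging moment at B produces rotation L₁/(3EI) + L₂/(3EI) = 4.917/EI.
Slope continuity at B: θ_0 = M_B·4.917/EI, so M_B = 1252/4.917 = 254.6 kN·m (hogging).
Span AB, ΣM about A with M_B applied at B: R_B^{AB}·5.75 = 139 + 254.6, so R_B^{AB} = 68.46 kN and R_A = 120.9 − 68.46 = 52.44 kN.
Span BC, ΣM about C: R_B^{BC}·9 = 1498 + 254.6, so R_B^{BC} = 194.8 kN and R_C = 333 − 194.8 = 138.2 kN.
R_B = 68.46 + 194.8 = 263.2 kN.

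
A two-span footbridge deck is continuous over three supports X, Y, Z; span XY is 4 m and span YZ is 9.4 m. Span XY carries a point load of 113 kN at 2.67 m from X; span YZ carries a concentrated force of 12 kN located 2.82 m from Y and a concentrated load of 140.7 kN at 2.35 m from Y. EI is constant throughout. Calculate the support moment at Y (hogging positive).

M_Y = 191.3 kN·m

Insert a hinge at Y; M_Y is the redundant, and each span becomes simply supported.
Discontinuity in slope at Y on the released structure — sum the simple-span end rotations:
  span XY: point load 113 at a = 2.67: Pab(L + a)/(6LEI) = 111.5/EI
  span YZ: point load 12 at a = 2.82: Pab(L + b)/(6LEI) = 63.09/EI
  span YZ: point load 140.7 at a = 2.35: Pab(L + b)/(6LEI) = 679.9/EI
  relative rotation θ_0 = (111.5 + 743)/EI = 854.5/EI
A unit hogging moment at Y produces rotation L₁/(3EI) + L₂/(3EI) = 4.467/EI.
Slope continuity at Y: θ_0 = M_Y·4.467/EI, so M_Y = 854.5/4.467 = 191.3 kN·m (hogging).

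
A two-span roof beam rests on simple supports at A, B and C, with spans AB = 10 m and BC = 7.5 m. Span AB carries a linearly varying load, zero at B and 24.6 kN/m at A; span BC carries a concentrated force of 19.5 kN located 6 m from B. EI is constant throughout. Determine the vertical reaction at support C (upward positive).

Take M_B as the redundant. Released structure: two simple spans AB and BC with a hinge at B.
End slopes at the hinge B, treating each span as simply supported:
  span AB: triangular load, peak 24.6: 7w₀L³/(360EI) = 478.3/EI
  span BC: point load 19.5 at a = 6: Pab(L + b)/(6LEI) = 35.1/EI
  relative rotation θ_0 = (478.3 + 35.1)/EI = 513.4/EI
A unit hogging moment at B produces rotation L₁/(3EI) + L₂/(3EI) = 5.833/EI.
Slope continuity at B: θ_0 = M_B·5.833/EI, so M_B = 513.4/5.833 = 88.02 kN·m (hogging).
Span BC, ΣM about C: R_B^{BC}·7.5 = 29.25 + 88.02, so R_B^{BC} = 15.64 kN and R_C = 19.5 − 15.64 = 3.864 kN.

R_C = 3.864 kN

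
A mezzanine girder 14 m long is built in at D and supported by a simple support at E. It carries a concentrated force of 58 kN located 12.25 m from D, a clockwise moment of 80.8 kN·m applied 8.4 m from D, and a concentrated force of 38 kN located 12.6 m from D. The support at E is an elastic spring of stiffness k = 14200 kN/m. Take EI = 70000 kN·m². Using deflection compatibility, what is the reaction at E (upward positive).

Take the reaction at E as the redundant and release it; the primary structure is a cantilever fixed at D.
Primary-structure tip deflection at E by superposition:
  point load 58 at a = 12.25: Pa²(3L − a)/(6EI) = 43155/EI
  clockwise couple 80.8 at a = 8.4: M₀a(2L − a)/(2EI) = 6651/EI
  point load 38 at a = 12.6: Pa²(3L − a)/(6EI) = 29561/EI
  δ_0 = 79368/EI
Tip deflection under a unit load at E: L³/(3EI) = 914.7/EI.
With EI = 70000 kN·m²: δ_0 = 1.1338 m and δ_{EE} = 0.013067 m/kN.
Compatibility — the spring shortens by R_E/k under the reaction it provides: δ_0 − R_E·δ_{EE} = R_E/k. With 1/k = 0.00007 m/kN, R_E = δ_0 / (δ_{EE} + 1/k) = 1.1338 / (0.013067 + 0.00007) = 86.31 kN.

R_E = 86.31 kN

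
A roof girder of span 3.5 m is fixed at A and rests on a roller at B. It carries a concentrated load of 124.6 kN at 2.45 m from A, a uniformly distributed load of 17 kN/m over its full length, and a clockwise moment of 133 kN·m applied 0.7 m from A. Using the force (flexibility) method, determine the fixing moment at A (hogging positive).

M_A = 146.7 kN·m

Release the roller at B. Primary structure: cantilever fixed at A.
Primary-structure tip deflection at B by superposition:
  point load 124.6 at a = 2.45: Pa²(3L − a)/(6EI) = 1003/EI
  UDL 17: wL⁴/(8EI) = 318.9/EI
  clockwise couple 133 at a = 0.7: M₀a(2L − a)/(2EI) = 293.3/EI
  δ_0 = 1616/EI
Flexibility coefficient — unit upward force at B: δ_{BB} = L³/(3EI) = 14.29/EI.
The prop prevents deflection at B: R_B = δ_0/δ_{BB} = 1616/14.29 = 113 kN.
Moment equilibrium about A: M_A = Σ(load moments about A) − R_B·L = 542.4 − 113×3.5 = 146.7 kN·m.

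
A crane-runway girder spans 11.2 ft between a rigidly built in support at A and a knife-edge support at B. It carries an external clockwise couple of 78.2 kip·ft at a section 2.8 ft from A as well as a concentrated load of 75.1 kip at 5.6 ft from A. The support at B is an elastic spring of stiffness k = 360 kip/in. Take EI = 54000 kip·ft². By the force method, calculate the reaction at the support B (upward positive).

R_B = 27.32 kip

Take the reaction at B as the redundant and release it; the primary structure is a cantilever fixed at A.
Primary-structure tip deflection at B by superposition:
  clockwise couple 78.2 at a = 2.8: M₀a(2L − a)/(2EI) = 2146/EI
  point load 75.1 at a = 5.6: Pa²(3L − a)/(6EI) = 10991/EI
  δ_0 = 13136/EI
Flexibility coefficient — unit upward force at B: δ_{BB} = L³/(3EI) = 468.3/EI.
With EI = 54000 kip·ft²: δ_0 = 0.24327 ft and δ_{BB} = 0.008672 ft/kip.
Compatibility — the spring shortens by R_B/k under the reaction it provides: δ_0 − R_B·δ_{BB} = R_B/k. With 1/k = 1/(360×12) ft/kip = 0.000231 ft/kip, R_B = δ_0 / (δ_{BB} + 1/k) = 0.24327 / (0.008672 + 0.000231) = 27.32 kip.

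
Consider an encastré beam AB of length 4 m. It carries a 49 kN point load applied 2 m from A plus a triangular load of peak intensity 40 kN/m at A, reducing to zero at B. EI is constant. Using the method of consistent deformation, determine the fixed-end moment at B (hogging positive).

M_B = 45.83 kN·m

Release both end moments; the primary structure is a simply-supported span AB with redundants M_A and M_B.
Simple-span end rotations at A and B under the given loads:
  at A: point load 49 at a = 2: Pab(L + b)/(6LEI) = 49/EI
  at B: point load 49 at a = 2: Pab(L + a)/(6LEI) = 49/EI
  at A: triangular load, peak 40: w₀L³/(45EI) = 56.89/EI
  at B: triangular load, peak 40: 7w₀L³/(360EI) = 49.78/EI
  θ_A0 = 105.9/EI,  θ_B0 = 98.78/EI
Flexibility coefficients: a unit moment at one end gives L/(3EI) there and L/(6EI) at the far end, so f₁₁ = f₂₂ = 1.333/EI and f₁₂ = f₂₁ = 0.6667/EI.
Compatibility — zero rotation at each built-in end:
  1.333 M_A + 0.6667 M_B = 105.9
  0.6667 M_A + 1.333 M_B = 98.78
Solving the pair gives M_A = 56.5 kN·m and M_B = 45.83 kN·m (hogging).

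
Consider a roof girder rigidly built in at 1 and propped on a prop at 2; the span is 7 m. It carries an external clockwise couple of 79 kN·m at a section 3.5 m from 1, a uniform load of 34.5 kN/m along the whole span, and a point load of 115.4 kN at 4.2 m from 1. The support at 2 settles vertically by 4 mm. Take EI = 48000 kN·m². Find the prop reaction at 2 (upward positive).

R_2 = 151.4 kN

Choose R_2 as the redundant. The primary structure is the cantilever fixed at 1.
Deflection at 2 on the released cantilever, summing each load's contribution:
  clockwise couple 79 at a = 3.5: M₀a(2L − a)/(2EI) = 1452/EI
  UDL 34.5: wL⁴/(8EI) = 10354/EI
  point load 115.4 at a = 4.2: Pa²(3L − a)/(6EI) = 5700/EI
  δ_0 = 17506/EI
Tip deflection under a unit load at 2: L³/(3EI) = 114.3/EI.
With EI = 48000 kN·m²: δ_0 = 0.3647 m and δ_{22} = 0.002382 m/kN.
Compatibility — the beam at 2 must follow the support down by 0.004 m: δ_0 − R_2·δ_{22} = 0.004, so R_2 = (0.3647 − 0.004)/0.002382 = 151.4 kN.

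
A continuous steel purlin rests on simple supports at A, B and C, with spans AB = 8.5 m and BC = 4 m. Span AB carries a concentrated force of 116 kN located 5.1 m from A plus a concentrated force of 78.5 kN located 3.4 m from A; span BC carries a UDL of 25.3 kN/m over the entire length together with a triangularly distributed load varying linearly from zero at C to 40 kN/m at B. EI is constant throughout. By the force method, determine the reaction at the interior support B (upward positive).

R_B = 291.3 kN

Take M_B as the redundant. Released structure: two simple spans AB and BC with a hinge at B.
Rotations at B on the released spans (each span's end-slope, ×1/EI):
  span AB: point load 116 at a = 5.1: Pab(L + a)/(6LEI) = 536.4/EI
  span AB: point load 78.5 at a = 3.4: Pab(L + a)/(6LEI) = 317.6/EI
  span BC: UDL 25.3: wL³/(24EI) = 67.47/EI
  span BC: triangular load, peak 40: w₀L³/(45EI) = 56.89/EI
  relative rotation θ_0 = (854 + 124.4)/EI = 978.4/EI
A unit hogging moment at B produces rotation L₁/(3EI) + L₂/(3EI) = 4.167/EI.
Slope continuity at B: θ_0 = M_B·4.167/EI, so M_B = 978.4/4.167 = 234.8 kN·m (hogging).
Span AB, ΣM about A with M_B applied at B: R_B^{AB}·8.5 = 858.5 + 234.8, so R_B^{AB} = 128.6 kN and R_A = 194.5 − 128.6 = 65.88 kN.
Span BC, ΣM about C: R_B^{BC}·4 = 415.7 + 234.8, so R_B^{BC} = 162.6 kN and R_C = 181.2 − 162.6 = 18.57 kN.
R_B = 128.6 + 162.6 = 291.3 kN.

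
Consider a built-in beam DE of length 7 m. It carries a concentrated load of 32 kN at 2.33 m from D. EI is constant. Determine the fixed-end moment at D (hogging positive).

Take the two fixed-end moments M_D, M_E as redundants; the released structure is the simple span DE.
End rotations of the released simple span under the applied load (×1/EI):
  at D: point load 32 at a = 2.33: Pab(L + b)/(6LEI) = 96.75/EI
  at E: point load 32 at a = 2.33: Pab(L + a)/(6LEI) = 77.35/EI
  θ_D0 = 96.75/EI,  θ_E0 = 77.35/EI
Flexibility coefficients: a unit moment at one end gives L/(3EI) there and L/(6EI) at the far end, so f₁₁ = f₂₂ = 2.333/EI and f₁₂ = f₂₁ = 1.167/EI.
Compatibility — zero rotation at each built-in end:
  2.333 M_D + 1.167 M_E = 96.75
  1.167 M_D + 2.333 M_E = 77.35
Solving the pair gives M_D = 33.19 kN·m and M_E = 16.56 kN·m (hogging).

M_D = 33.19 kN·m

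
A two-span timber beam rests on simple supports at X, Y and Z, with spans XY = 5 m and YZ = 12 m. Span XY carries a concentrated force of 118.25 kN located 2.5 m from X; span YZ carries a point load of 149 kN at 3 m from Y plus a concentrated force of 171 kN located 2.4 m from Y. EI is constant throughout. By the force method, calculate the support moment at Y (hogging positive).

Take M_Y as the redundant. Released structure: two simple spans XY and YZ with a hinge at Y.
End slopes at the hinge Y, treating each span as simply supported:
  span XY: point load 118.25 at a = 2.5: Pab(L + a)/(6LEI) = 184.8/EI
  span YZ: point load 149 at a = 3: Pab(L + b)/(6LEI) = 1173/EI
  span YZ: point load 171 at a = 2.4: Pab(L + b)/(6LEI) = 1182/EI
  relative rotation θ_0 = (184.8 + 2355)/EI = 2540/EI
A unit hogging moment at Y produces rotation L₁/(3EI) + L₂/(3EI) = 5.667/EI.
Compatibility: M_Y·(L₁+L₂)/(3EI) = θ_0, giving M_Y = 448.3 kN·m (hogging).

M_Y = 448.3 kN·m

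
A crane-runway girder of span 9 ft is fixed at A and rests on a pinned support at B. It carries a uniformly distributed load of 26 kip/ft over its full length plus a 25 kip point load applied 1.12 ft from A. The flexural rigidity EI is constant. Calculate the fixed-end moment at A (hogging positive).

Remove the prop at B; the released (primary) structure is a cantilever built in at A.
Free-end deflection of the primary structure under the applied loading (downward +):
  UDL 26: wL⁴/(8EI) = 21323/EI
  point load 25 at a = 1.12: Pa²(3L − a)/(6EI) = 135.3/EI
  δ_0 = 21459/EI
Flexibility coefficient — unit upward force at B: δ_{BB} = L³/(3EI) = 243/EI.
The prop prevents deflection at B: R_B = δ_0/δ_{BB} = 21459/243 = 88.31 kip.
Moment equilibrium about A: M_A = Σ(load moments about A) − R_B·L = 1081 − 88.31×9 = 286.2 kip·ft.

M_A = 286.2 kip·ft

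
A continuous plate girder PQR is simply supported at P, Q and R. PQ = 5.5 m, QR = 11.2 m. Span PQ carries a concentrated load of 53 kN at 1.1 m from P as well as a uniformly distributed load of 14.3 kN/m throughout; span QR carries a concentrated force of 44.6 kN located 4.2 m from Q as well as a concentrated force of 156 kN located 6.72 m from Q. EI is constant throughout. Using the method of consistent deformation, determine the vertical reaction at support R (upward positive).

Release continuity at Q by inserting a hinge; the redundant is the internal moment M_Q. The primary structure is two simply-supported spans PQ and QR.
Discontinuity in slope at Q on the released structure — sum the simple-span end rotations:
  span PQ: point load 53 at a = 1.1: Pab(L + a)/(6LEI) = 51.3/EI
  span PQ: UDL 14.3: wL³/(24EI) = 99.13/EI
  span QR: point load 44.6 at a = 4.2: Pab(L + b)/(6LEI) = 355.1/EI
  span QR: point load 156 at a = 6.72: Pab(L + b)/(6LEI) = 1096/EI
  relative rotation θ_0 = (150.4 + 1451)/EI = 1601/EI
A unit hogging moment at Q produces rotation L₁/(3EI) + L₂/(3EI) = 5.567/EI.
Slope continuity at Q: θ_0 = M_Q·5.567/EI, so M_Q = 1601/5.567 = 287.7 kN·m (hogging).
Span QR, ΣM about R: R_Q^{QR}·11.2 = 1011 + 287.7, so R_Q^{QR} = 116 kN and R_R = 200.6 − 116 = 84.64 kN.

R_R = 84.64 kN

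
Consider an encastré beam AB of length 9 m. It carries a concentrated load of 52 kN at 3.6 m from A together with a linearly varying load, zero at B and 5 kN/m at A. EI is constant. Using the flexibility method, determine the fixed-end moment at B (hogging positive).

Take the two fixed-end moments M_A, M_B as redundants; the released structure is the simple span AB.
End rotations of the released simple span under the applied load (×1/EI):
  at A: point load 52 at a = 3.6: Pab(L + b)/(6LEI) = 269.6/EI
  at B: point load 52 at a = 3.6: Pab(L + a)/(6LEI) = 235.9/EI
  at A: triangular load, peak 5: w₀L³/(45EI) = 81/EI
  at B: triangular load, peak 5: 7w₀L³/(360EI) = 70.88/EI
  θ_A0 = 350.6/EI,  θ_B0 = 306.7/EI
Flexibility coefficients: a unit moment at one end gives L/(3EI) there and L/(6EI) at the far end, so f₁₁ = f₂₂ = 3/EI and f₁₂ = f₂₁ = 1.5/EI.
Compatibility — zero rotation at each built-in end:
  3 M_A + 1.5 M_B = 350.6
  1.5 M_A + 3 M_B = 306.7
Solving the pair gives M_A = 87.64 kN·m and M_B = 58.43 kN·m (hogging).

M_B = 58.43 kN·m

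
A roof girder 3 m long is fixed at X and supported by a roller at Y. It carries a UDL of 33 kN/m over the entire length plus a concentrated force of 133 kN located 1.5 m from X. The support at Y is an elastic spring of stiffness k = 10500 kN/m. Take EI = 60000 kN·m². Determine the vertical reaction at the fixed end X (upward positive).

Release the roller at Y. Primary structure: cantilever fixed at X.
Primary-structure tip deflection at Y by superposition:
  UDL 33: wL⁴/(8EI) = 334.1/EI
  point load 133 at a = 1.5: Pa²(3L − a)/(6EI) = 374.1/EI
  δ_0 = 708.2/EI
Flexibility coefficient — unit upward force at Y: δ_{YY} = L³/(3EI) = 9/EI.
With EI = 60000 kN·m²: δ_0 = 0.011803 m and δ_{YY} = 0.00015 m/kN.
Compatibility — the spring shortens by R_Y/k under the reaction it provides: δ_0 − R_Y·δ_{YY} = R_Y/k. With 1/k = 0.000095 m/kN, R_Y = δ_0 / (δ_{YY} + 1/k) = 0.011803 / (0.00015 + 0.000095) = 48.13 kN.
Vertical equilibrium: R_X = ΣP − R_Y = 232 − 48.13 = 183.9 kN.

R_X = 183.9 kN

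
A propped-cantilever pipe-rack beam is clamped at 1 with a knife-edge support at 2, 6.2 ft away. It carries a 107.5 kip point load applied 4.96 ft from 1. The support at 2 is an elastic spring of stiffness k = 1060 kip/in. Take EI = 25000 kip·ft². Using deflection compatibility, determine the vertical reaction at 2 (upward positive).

Choose R_2 as the redundant. The primary structure is the cantilever fixed at 1.
Primary-structure tip deflection at 2 by superposition:
  point load 107.5 at a = 4.96: Pa²(3L − a)/(6EI) = 6012/EI
Tip deflection under a unit load at 2: L³/(3EI) = 79.44/EI.
With EI = 25000 kip·ft²: δ_0 = 0.24049 ft and δ_{22} = 0.003178 ft/kip.
Compatibility — the spring shortens by R_2/k under the reaction it provides: δ_0 − R_2·δ_{22} = R_2/k. With 1/k = 1/(1060×12) ft/kip = 0.000079 ft/kip, R_2 = δ_0 / (δ_{22} + 1/k) = 0.24049 / (0.003178 + 0.000079) = 73.85 kip.

R_2 = 73.85 kip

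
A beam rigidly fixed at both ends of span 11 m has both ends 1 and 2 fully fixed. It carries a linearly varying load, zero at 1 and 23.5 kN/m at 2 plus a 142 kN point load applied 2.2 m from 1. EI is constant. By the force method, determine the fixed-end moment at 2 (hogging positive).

Take the two fixed-end moments M_1, M_2 as redundants; the released structure is the simple span 12.
On the primary (simply-supported) span, the end slopes from the loading are:
  at 1: triangular load, peak 23.5: 7w₀L³/(360EI) = 608.2/EI
  at 2: triangular load, peak 23.5: w₀L³/(45EI) = 695.1/EI
  at 1: point load 142 at a = 2.2: Pab(L + b)/(6LEI) = 824.7/EI
  at 2: point load 142 at a = 2.2: Pab(L + a)/(6LEI) = 549.8/EI
  θ_10 = 1433/EI,  θ_20 = 1245/EI
Flexibility coefficients: a unit moment at one end gives L/(3EI) there and L/(6EI) at the far end, so f₁₁ = f₂₂ = 3.667/EI and f₁₂ = f₂₁ = 1.833/EI.
Compatibility — zero rotation at each built-in end:
  3.667 M_1 + 1.833 M_2 = 1433
  1.833 M_1 + 3.667 M_2 = 1245
Solving the pair gives M_1 = 294.7 kN·m and M_2 = 192.2 kN·m (hogging).

M_2 = 192.2 kN·m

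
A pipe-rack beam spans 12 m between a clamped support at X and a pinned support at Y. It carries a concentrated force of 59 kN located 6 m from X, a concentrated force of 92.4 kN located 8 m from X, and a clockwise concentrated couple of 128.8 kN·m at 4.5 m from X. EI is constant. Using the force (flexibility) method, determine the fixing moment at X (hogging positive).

M_X = 308.1 kN·m

Choose R_Y as the redundant. The primary structure is the cantilever fixed at X.
Downward deflection at the released point Y due to the loads:
  point load 59 at a = 6: Pa²(3L − a)/(6EI) = 10620/EI
  point load 92.4 at a = 8: Pa²(3L − a)/(6EI) = 27597/EI
  clockwise couple 128.8 at a = 4.5: M₀a(2L − a)/(2EI) = 5651/EI
  δ_0 = 43868/EI
Tip deflection under a unit load at Y: L³/(3EI) = 576/EI.
Compatibility at Y: δ_0 − R_Y·δ_{YY} = 0, so R_Y = 43868/576 = 76.16 kN.
Moment equilibrium about X: M_X = Σ(load moments about X) − R_Y·L = 1222 − 76.16×12 = 308.1 kN·m.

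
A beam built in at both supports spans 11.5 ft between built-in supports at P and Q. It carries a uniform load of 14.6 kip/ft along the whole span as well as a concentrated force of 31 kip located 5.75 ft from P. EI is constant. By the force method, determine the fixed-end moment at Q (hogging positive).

M_Q = 205.5 kip·ft

Release both end moments; the primary structure is a simply-supported span PQ with redundants M_P and M_Q.
Simple-span end rotations at P and Q under the given loads:
  at P: UDL 14.6: wL³/(24EI) = 925.2/EI
  at Q: UDL 14.6: wL³/(24EI) = 925.2/EI
  at P: point load 31 at a = 5.75: Pab(L + b)/(6LEI) = 256.2/EI
  at Q: point load 31 at a = 5.75: Pab(L + a)/(6LEI) = 256.2/EI
  θ_P0 = 1181/EI,  θ_Q0 = 1181/EI
Flexibility coefficients: a unit moment at one end gives L/(3EI) there and L/(6EI) at the far end, so f₁₁ = f₂₂ = 3.833/EI and f₁₂ = f₂₁ = 1.917/EI.
Compatibility — zero rotation at each built-in end:
  3.833 M_P + 1.917 M_Q = 1181
  1.917 M_P + 3.833 M_Q = 1181
Solving the pair gives M_P = 205.5 kip·ft and M_Q = 205.5 kip·ft (hogging).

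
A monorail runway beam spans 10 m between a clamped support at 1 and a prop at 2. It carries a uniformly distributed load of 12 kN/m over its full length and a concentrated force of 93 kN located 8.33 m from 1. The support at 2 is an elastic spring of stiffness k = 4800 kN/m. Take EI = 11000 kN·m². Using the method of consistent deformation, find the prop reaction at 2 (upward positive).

Take the reaction at 2 as the redundant and release it; the primary structure is a cantilever fixed at 1.
Primary-structure tip deflection at 2 by superposition:
  UDL 12: wL⁴/(8EI) = 15000/EI
  point load 93 at a = 8.33: Pa²(3L − a)/(6EI) = 23307/EI
  δ_0 = 38307/EI
Tip deflection under a unit load at 2: L³/(3EI) = 333.3/EI.
With EI = 11000 kN·m²: δ_0 = 3.4824 m and δ_{22} = 0.030303 m/kN.
Compatibility — the spring shortens by R_2/k under the reaction it provides: δ_0 − R_2·δ_{22} = R_2/k. With 1/k = 0.000208 m/kN, R_2 = δ_0 / (δ_{22} + 1/k) = 3.4824 / (0.030303 + 0.000208) = 114.1 kN.

R_2 = 114.1 kN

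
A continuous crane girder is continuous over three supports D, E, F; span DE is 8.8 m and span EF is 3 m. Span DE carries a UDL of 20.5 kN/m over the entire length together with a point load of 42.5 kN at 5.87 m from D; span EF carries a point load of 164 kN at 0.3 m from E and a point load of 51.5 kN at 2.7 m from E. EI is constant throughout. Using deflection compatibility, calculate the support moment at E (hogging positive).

M_E = 212.3 kN·m

Insert a hinge at E; M_E is the redundant, and each span becomes simply supported.
End slopes at the hinge E, treating each span as simply supported:
  span DE: UDL 20.5: wL³/(24EI) = 582.1/EI
  span DE: point load 42.5 at a = 5.87: Pab(L + a)/(6LEI) = 203.1/EI
  span EF: point load 164 at a = 0.3: Pab(L + b)/(6LEI) = 42.07/EI
  span EF: point load 51.5 at a = 2.7: Pab(L + b)/(6LEI) = 7.648/EI
  relative rotation θ_0 = (785.2 + 49.71)/EI = 834.9/EI
A unit hogging moment at E produces rotation L₁/(3EI) + L₂/(3EI) = 3.933/EI.
Compatibility: M_E·(L₁+L₂)/(3EI) = θ_0, giving M_E = 212.3 kN·m (hogging).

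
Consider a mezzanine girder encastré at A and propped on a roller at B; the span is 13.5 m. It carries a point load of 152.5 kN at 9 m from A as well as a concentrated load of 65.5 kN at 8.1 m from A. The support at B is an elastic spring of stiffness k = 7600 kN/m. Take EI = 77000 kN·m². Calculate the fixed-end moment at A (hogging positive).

Choose R_B as the redundant. The primary structure is the cantilever fixed at A.
Downward deflection at the released point B due to the loads:
  point load 152.5 at a = 9: Pa²(3L − a)/(6EI) = 64851/EI
  point load 65.5 at a = 8.1: Pa²(3L − a)/(6EI) = 23206/EI
  δ_0 = 88057/EI
Tip deflection under a unit load at B: L³/(3EI) = 820.1/EI.
With EI = 77000 kN·m²: δ_0 = 1.1436 m and δ_{BB} = 0.010651 m/kN.
Compatibility — the spring shortens by R_B/k under the reaction it provides: δ_0 − R_B·δ_{BB} = R_B/k. With 1/k = 0.000132 m/kN, R_B = δ_0 / (δ_{BB} + 1/k) = 1.1436 / (0.010651 + 0.000132) = 106.1 kN.
Moment equilibrium about A: M_A = Σ(load moments about A) − R_B·L = 1903 − 106.1×13.5 = 471.2 kN·m.

M_A = 471.2 kN·m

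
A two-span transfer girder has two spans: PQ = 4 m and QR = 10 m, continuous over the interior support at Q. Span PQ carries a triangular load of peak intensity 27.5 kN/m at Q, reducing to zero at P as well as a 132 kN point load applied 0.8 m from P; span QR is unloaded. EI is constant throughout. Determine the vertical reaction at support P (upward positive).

Insert a hinge at Q; M_Q is the redundant, and each span becomes simply supported.
Discontinuity in slope at Q on the released structure — sum the simple-span end rotations:
  span PQ: triangular load, peak 27.5: w₀L³/(45EI) = 39.11/EI
  span PQ: point load 132 at a = 0.8: Pab(L + a)/(6LEI) = 67.58/EI
  relative rotation θ_0 = (106.7 + 0)/EI = 106.7/EI
A unit hogging moment at Q produces rotation L₁/(3EI) + L₂/(3EI) = 4.667/EI.
Slope continuity at Q: θ_0 = M_Q·4.667/EI, so M_Q = 106.7/4.667 = 22.86 kN·m (hogging).
Span PQ, ΣM about P with M_Q applied at Q: R_Q^{PQ}·4 = 252.3 + 22.86, so R_Q^{PQ} = 68.78 kN and R_P = 187 − 68.78 = 118.2 kN.

R_P = 118.2 kN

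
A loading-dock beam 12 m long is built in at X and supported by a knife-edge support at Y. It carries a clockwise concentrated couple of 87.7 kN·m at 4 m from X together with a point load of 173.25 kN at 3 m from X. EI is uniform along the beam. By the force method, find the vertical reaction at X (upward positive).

R_X = 152.3 kN

Choose R_Y as the redundant. The primary structure is the cantilever fixed at X.
Downward deflection at the released point Y due to the loads:
  clockwise couple 87.7 at a = 4: M₀a(2L − a)/(2EI) = 3508/EI
  point load 173.25 at a = 3: Pa²(3L − a)/(6EI) = 8576/EI
  δ_0 = 12084/EI
Flexibility coefficient — unit upward force at Y: δ_{YY} = L³/(3EI) = 576/EI.
The prop prevents deflection at Y: R_Y = δ_0/δ_{YY} = 12084/576 = 20.98 kN.
Vertical equilibrium: R_X = ΣP − R_Y = 173.2 − 20.98 = 152.3 kN.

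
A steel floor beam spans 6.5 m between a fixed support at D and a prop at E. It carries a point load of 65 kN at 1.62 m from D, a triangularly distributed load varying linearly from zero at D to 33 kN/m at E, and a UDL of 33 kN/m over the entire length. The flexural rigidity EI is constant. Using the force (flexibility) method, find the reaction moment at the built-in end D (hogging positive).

Release the roller at E. Primary structure: cantilever fixed at D.
Primary-structure tip deflection at E by superposition:
  point load 65 at a = 1.62: Pa²(3L − a)/(6EI) = 508.3/EI
  triangular load, peak 33 at the free end: 11w₀L⁴/(120EI) = 5400/EI
  UDL 33: wL⁴/(8EI) = 7363/EI
  δ_0 = 13272/EI
Flexibility coefficient — unit upward force at E: δ_{EE} = L³/(3EI) = 91.54/EI.
The prop prevents deflection at E: R_E = δ_0/δ_{EE} = 13272/91.54 = 145 kN.
Moment equilibrium about D: M_D = Σ(load moments about D) − R_E·L = 1267 − 145×6.5 = 324.8 kN·m.

M_D = 324.8 kN·m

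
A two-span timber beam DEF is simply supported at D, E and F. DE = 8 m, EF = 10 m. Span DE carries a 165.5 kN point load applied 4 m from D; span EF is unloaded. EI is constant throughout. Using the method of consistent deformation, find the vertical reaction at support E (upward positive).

Insert a hinge at E; M_E is the redundant, and each span becomes simply supported.
End slopes at the hinge E, treating each span as simply supported:
  span DE: point load 165.5 at a = 4: Pab(L + a)/(6LEI) = 662/EI
  relative rotation θ_0 = (662 + 0)/EI = 662/EI
A unit hogging moment at E produces rotation L₁/(3EI) + L₂/(3EI) = 6/EI.
Slope continuity at E: θ_0 = M_E·6/EI, so M_E = 662/6 = 110.3 kN·m (hogging).
Span DE, ΣM about D with M_E applied at E: R_E^{DE}·8 = 662 + 110.3, so R_E^{DE} = 96.54 kN and R_D = 165.5 − 96.54 = 68.96 kN.
Span EF, ΣM about F: R_E^{EF}·10 = 0 + 110.3, so R_E^{EF} = 11.03 kN and R_F = 0 − 11.03 = -11.03 kN.
R_E = 96.54 + 11.03 = 107.6 kN.

R_E = 107.6 kN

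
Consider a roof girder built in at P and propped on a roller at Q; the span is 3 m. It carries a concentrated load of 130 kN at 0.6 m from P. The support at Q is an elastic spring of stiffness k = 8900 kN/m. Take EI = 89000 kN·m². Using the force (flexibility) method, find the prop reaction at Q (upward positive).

Choose R_Q as the redundant. The primary structure is the cantilever fixed at P.
Free-end deflection of the primary structure under the applied loading (downward +):
  point load 130 at a = 0.6: Pa²(3L − a)/(6EI) = 65.52/EI
Flexibility coefficient — unit upward force at Q: δ_{QQ} = L³/(3EI) = 9/EI.
With EI = 89000 kN·m²: δ_0 = 0.000736 m and δ_{QQ} = 0.000101 m/kN.
Compatibility — the spring shortens by R_Q/k under the reaction it provides: δ_0 − R_Q·δ_{QQ} = R_Q/k. With 1/k = 0.000112 m/kN, R_Q = δ_0 / (δ_{QQ} + 1/k) = 0.000736 / (0.000101 + 0.000112) = 3.448 kN.

R_Q = 3.448 kN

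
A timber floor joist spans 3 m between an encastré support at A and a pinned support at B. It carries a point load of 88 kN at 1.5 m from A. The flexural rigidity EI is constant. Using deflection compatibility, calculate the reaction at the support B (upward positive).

R_B = 27.5 kN

Take the reaction at B as the redundant and release it; the primary structure is a cantilever fixed at A.
Downward deflection at the released point B due to the loads:
  point load 88 at a = 1.5: Pa²(3L − a)/(6EI) = 247.5/EI
Flexibility coefficient — unit upward force at B: δ_{BB} = L³/(3EI) = 9/EI.
Compatibility at B: δ_0 − R_B·δ_{BB} = 0, so R_B = 247.5/9 = 27.5 kN.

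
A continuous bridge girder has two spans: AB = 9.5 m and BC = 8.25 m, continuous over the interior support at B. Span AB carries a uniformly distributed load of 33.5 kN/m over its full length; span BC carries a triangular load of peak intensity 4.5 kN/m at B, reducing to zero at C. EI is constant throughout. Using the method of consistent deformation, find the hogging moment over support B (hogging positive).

Insert a hinge at B; M_B is the redundant, and each span becomes simply supported.
Rotations at B on the released spans (each span's end-slope, ×1/EI):
  span AB: UDL 33.5: wL³/(24EI) = 1197/EI
  span BC: triangular load, peak 4.5: w₀L³/(45EI) = 56.15/EI
  relative rotation θ_0 = (1197 + 56.15)/EI = 1253/EI
A unit hogging moment at B produces rotation L₁/(3EI) + L₂/(3EI) = 5.917/EI.
Slope continuity at B: θ_0 = M_B·5.917/EI, so M_B = 1253/5.917 = 211.8 kN·m (hogging).

M_B = 211.8 kN·m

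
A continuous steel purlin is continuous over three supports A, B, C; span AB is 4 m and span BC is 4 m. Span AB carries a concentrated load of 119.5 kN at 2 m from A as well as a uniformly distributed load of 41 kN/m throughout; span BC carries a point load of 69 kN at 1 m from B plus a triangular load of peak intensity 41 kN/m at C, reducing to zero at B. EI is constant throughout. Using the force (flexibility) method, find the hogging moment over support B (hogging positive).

Take M_B as the redundant. Released structure: two simple spans AB and BC with a hinge at B.
End slopes at the hinge B, treating each span as simply supported:
  span AB: point load 119.5 at a = 2: Pab(L + a)/(6LEI) = 119.5/EI
  span AB: UDL 41: wL³/(24EI) = 109.3/EI
  span BC: point load 69 at a = 1: Pab(L + b)/(6LEI) = 60.38/EI
  span BC: triangular load, peak 41: 7w₀L³/(360EI) = 51.02/EI
  relative rotation θ_0 = (228.8 + 111.4)/EI = 340.2/EI
A unit hogging moment at B produces rotation L₁/(3EI) + L₂/(3EI) = 2.667/EI.
Compatibility: M_B·(L₁+L₂)/(3EI) = θ_0, giving M_B = 127.6 kN·m (hogging).

M_B = 127.6 kN·m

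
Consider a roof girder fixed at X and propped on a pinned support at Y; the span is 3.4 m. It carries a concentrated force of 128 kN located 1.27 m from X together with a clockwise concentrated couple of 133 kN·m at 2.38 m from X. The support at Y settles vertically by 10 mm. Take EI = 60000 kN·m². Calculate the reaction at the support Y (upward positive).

Take the reaction at Y as the redundant and release it; the primary structure is a cantilever fixed at X.
Primary-structure tip deflection at Y by superposition:
  point load 128 at a = 1.27: Pa²(3L − a)/(6EI) = 307.3/EI
  clockwise couple 133 at a = 2.38: M₀a(2L − a)/(2EI) = 699.6/EI
  δ_0 = 1007/EI
Tip deflection under a unit load at Y: L³/(3EI) = 13.1/EI.
With EI = 60000 kN·m²: δ_0 = 0.01678 m and δ_{YY} = 0.000218 m/kN.
Compatibility — the beam at Y must follow the support down by 0.01 m: δ_0 − R_Y·δ_{YY} = 0.01, so R_Y = (0.01678 − 0.01)/0.000218 = 31.05 kN.

R_Y = 31.05 kN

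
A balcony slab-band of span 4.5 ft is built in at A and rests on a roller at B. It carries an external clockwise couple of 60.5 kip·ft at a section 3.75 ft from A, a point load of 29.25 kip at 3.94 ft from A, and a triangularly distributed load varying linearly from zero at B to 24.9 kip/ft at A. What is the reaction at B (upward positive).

Take the reaction at B as the redundant and release it; the primary structure is a cantilever fixed at A.
Primary-structure tip deflection at B by superposition:
  clockwise couple 60.5 at a = 3.75: M₀a(2L − a)/(2EI) = 595.5/EI
  point load 29.25 at a = 3.94: Pa²(3L − a)/(6EI) = 723.5/EI
  triangular load, peak 24.9 at the fixed end: w₀L⁴/(30EI) = 340.4/EI
  δ_0 = 1659/EI
Flexibility coefficient — unit upward force at B: δ_{BB} = L³/(3EI) = 30.38/EI.
Compatibility at B: δ_0 − R_B·δ_{BB} = 0, so R_B = 1659/30.38 = 54.63 kip.

R_B = 54.63 kip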